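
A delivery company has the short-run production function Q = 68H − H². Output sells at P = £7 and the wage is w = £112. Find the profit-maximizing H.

H* = 26

The marginal product of H is MP_H = 68 − 2H.
A price-taking firm hires until the value of the marginal product equals the wage: P·MP_H = w, so 7·(68 − 2H) = 112.
Then 68 − 2H = 16, giving H = 26.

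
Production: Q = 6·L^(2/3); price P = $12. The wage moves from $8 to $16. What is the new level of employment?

From P·MP_L = w with MP_L = 4·L^(-1/3), the labor demand is L(w) = (48/w)^(3).
At w = 8: L = 216. At w = 16: L = 27.

L* = 27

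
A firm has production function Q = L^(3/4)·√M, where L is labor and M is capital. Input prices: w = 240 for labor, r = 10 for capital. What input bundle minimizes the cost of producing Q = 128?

L* = 16, M* = 256

Cost minimization requires the marginal rate of technical substitution to equal the input-price ratio: MP_L/MP_M = w/r.
Here MP_L/MP_M = (3/4)·(M/L)/(1/2) = 1.5·(M/L). Setting this equal to 240/10 = 24 gives M = 16L.
Substituting into Q = 128: L^(3/4)·(16L)^(1/2) = 128.
Solving, L = 16 and M = 256.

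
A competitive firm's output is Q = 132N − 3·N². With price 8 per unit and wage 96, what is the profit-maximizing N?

N* = 20

The marginal product of N is MP_N = 132 − 6N.
A price-taking firm hires until the value of the marginal product equals the wage: P·MP_N = w, so 8·(132 − 6N) = 96.
Then 132 − 6N = 12, giving N = 20.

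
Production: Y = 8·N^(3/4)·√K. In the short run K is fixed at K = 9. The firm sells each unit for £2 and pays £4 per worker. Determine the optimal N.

With K = 9, MP_N = (3/4)·8·N^(-1/4)·9^(1/2) = 18·N^(-1/4).
Profit maximization for a price taker requires P·MP_N = w: 2·18·N^(-1/4) = 4.
So N^(-1/4) = 1/9, which gives N = 6561.

N* = 6561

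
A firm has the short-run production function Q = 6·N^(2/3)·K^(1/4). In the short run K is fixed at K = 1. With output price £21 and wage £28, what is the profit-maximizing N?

With K = 1, MP_N = (2/3)·6·N^(-1/3)·1^(1/4) = 4·N^(-1/3).
Profit maximization for a price taker requires P·MP_N = w: 21·4·N^(-1/3) = 28.
So N^(-1/3) = 1/3, which gives N = 27.

N* = 27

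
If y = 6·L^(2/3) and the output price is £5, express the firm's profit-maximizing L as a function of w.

MP_L = (2/3)·6·L^(-1/3) = 4·L^(-1/3).
Setting P·MP_L = w: 20·L^(-1/3) = w.
Solving for L: L^(-1/3) = w/20, so L = (20/w)^(3).

L(w) = 8000/w³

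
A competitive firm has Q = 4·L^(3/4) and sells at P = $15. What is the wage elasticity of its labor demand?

MP_L = (3/4)·4·L^(-1/4), so P·MP_L = w gives 45·L^(-1/4) = w.
Solving, L(w) = (45/w)^(4). This is a constant-elasticity form: L ∝ w^(−4), so ε = −4.

ε = -4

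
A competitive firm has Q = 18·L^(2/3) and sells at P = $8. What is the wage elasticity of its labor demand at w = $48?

MP_L = (2/3)·18·L^(-1/3), so P·MP_L = w gives 96·L^(-1/3) = w.
Solving, L(w) = (96/w)^(3). This is a constant-elasticity form: L ∝ w^(−3), so ε = −3.

ε = -3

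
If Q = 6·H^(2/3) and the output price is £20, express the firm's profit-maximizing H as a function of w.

H(w) = 512000/w³

MP_H = (2/3)·6·H^(-1/3) = 4·H^(-1/3).
Setting P·MP_H = w: 80·H^(-1/3) = w.
Solving for H: H^(-1/3) = w/80, so H = (80/w)^(3).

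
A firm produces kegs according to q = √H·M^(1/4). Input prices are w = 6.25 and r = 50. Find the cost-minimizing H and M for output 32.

Cost minimization requires the marginal rate of technical substitution to equal the input-price ratio: MP_H/MP_M = w/r.
Here MP_H/MP_M = (1/2)·(M/H)/(1/4) = 2·(M/H). Setting this equal to 6.25/50 = 0.125 gives M = 0.0625H.
Substituting into q = 32: H^(1/2)·(0.0625H)^(1/4) = 32.
Solving, H = 256 and M = 16.

H* = 256, M* = 16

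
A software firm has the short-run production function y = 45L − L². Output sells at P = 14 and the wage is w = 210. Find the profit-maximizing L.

The marginal product of L is MP_L = 45 − 2L.
A price-taking firm hires until the value of the marginal product equals the wage: P·MP_L = w, so 14·(45 − 2L) = 210.
Then 45 − 2L = 15, giving L = 15.

L* = 15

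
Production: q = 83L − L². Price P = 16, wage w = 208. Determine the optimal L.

The marginal product of L is MP_L = 83 − 2L.
A price-taking firm hires until the value of the marginal product equals the wage: P·MP_L = w, so 16·(83 − 2L) = 208.
Then 83 − 2L = 13, giving L = 35.

L* = 35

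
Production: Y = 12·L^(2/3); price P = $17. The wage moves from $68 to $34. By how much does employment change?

ΔL = 56

From P·MP_L = w with MP_L = 8·L^(-1/3), the labor demand is L(w) = (136/w)^(3).
At w = 68: L = 8. At w = 34: L = 64.
ΔL = 64 − 8 = 56.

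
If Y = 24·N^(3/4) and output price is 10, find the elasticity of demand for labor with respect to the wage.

MP_N = (3/4)·24·N^(-1/4), so P·MP_N = w gives 180·N^(-1/4) = w.
Solving, N(w) = (180/w)^(4). This is a constant-elasticity form: N ∝ w^(−4), so ε = −4.

ε = -4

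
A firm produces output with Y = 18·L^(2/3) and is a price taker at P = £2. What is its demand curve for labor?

L(w) = 13824/w³

MP_L = (2/3)·18·L^(-1/3) = 12·L^(-1/3).
Setting P·MP_L = w: 24·L^(-1/3) = w.
Solving for L: L^(-1/3) = w/24, so L = (24/w)^(3).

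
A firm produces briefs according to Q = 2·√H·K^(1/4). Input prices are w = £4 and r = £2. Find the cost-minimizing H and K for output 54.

H* = 81, K* = 81

Cost minimization requires the marginal rate of technical substitution to equal the input-price ratio: MP_H/MP_K = w/r.
Here MP_H/MP_K = (1/2)·(K/H)/(1/4) = 2·(K/H). Setting this equal to 4/2 = 2 gives K = H.
Substituting into Q = 54: 2·H^(1/2)·(H)^(1/4) = 54.
Solving, H = 81 and K = 81.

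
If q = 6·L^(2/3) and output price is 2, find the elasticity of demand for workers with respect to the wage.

ε = -3

MP_L = (2/3)·6·L^(-1/3), so P·MP_L = w gives 8·L^(-1/3) = w.
Solving, L(w) = (8/w)^(3). This is a constant-elasticity form: L ∝ w^(−3), so ε = −3.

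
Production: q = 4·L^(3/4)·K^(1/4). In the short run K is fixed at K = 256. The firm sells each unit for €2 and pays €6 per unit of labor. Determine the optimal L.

L* = 256

With K = 256, MP_L = (3/4)·4·L^(-1/4)·256^(1/4) = 12·L^(-1/4).
Profit maximization for a price taker requires P·MP_L = w: 2·12·L^(-1/4) = 6.
So L^(-1/4) = 0.25, which gives L = 256.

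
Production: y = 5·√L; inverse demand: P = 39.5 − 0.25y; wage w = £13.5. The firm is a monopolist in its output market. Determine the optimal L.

Marginal revenue from the inverse demand is MR = 39.5 − 0.5y.
The marginal product is MP_L = 2.5·L^(-1/2).
A monopolist hires until marginal revenue product equals the wage: MR·MP_L = w.
At L, y = 5·√L. Substituting and solving: (39.5 − 2.5·√L)·2.5·L^(-1/2) = 13.5 gives L = 25.

L* = 25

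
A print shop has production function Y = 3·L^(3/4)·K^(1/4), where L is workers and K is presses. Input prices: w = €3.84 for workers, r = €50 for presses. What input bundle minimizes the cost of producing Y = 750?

Cost minimization requires the marginal rate of technical substitution to equal the input-price ratio: MP_L/MP_K = w/r.
Here MP_L/MP_K = (3/4)·(K/L)/(1/4) = 3·(K/L). Setting this equal to 3.84/50 = 0.0768 gives K = 0.0256L.
Substituting into Y = 750: 3·L^(3/4)·(0.0256L)^(1/4) = 750.
Solving, L = 625 and K = 16.

L* = 625, K* = 16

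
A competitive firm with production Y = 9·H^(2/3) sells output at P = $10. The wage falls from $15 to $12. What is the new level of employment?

H* = 125

From P·MP_H = w with MP_H = 6·H^(-1/3), the labor demand is H(w) = (60/w)^(3).
At w = 15: H = 64. At w = 12: H = 125.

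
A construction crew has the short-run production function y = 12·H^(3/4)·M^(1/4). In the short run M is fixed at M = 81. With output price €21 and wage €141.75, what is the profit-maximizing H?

H* = 256

With M = 81, MP_H = (3/4)·12·H^(-1/4)·81^(1/4) = 27·H^(-1/4).
Profit maximization for a price taker requires P·MP_H = w: 21·27·H^(-1/4) = 141.75.
So H^(-1/4) = 0.25, which gives H = 256.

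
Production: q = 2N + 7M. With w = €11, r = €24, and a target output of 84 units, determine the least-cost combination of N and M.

N* = 0, M* = 12

The inputs are perfect substitutes, so the firm uses whichever has the lower cost per unit of output.
Cost per unit of output via N is w/2 = 5.5; via M it is r/7 = 24/7. M is cheaper.
Producing q = 84 with M alone: N = 0, M = 12.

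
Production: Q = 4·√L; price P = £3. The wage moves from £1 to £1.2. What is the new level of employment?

L* = 25

From P·MP_L = w with MP_L = 2·L^(-1/2), the labor demand is L(w) = (6/w)^(2).
At w = 1: L = 36. At w = 1.2: L = 25.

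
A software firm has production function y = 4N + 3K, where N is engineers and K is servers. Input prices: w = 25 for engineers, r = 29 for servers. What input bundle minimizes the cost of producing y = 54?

N* = 13.5, K* = 0

The inputs are perfect substitutes, so the firm uses whichever has the lower cost per unit of output.
Cost per unit of output via N is w/4 = 6.25; via K it is r/3 = 29/3. N is cheaper.
Producing y = 54 with N alone: N = 13.5, K = 0.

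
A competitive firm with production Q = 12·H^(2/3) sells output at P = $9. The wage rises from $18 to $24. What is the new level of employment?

H* = 27

From P·MP_H = w with MP_H = 8·H^(-1/3), the labor demand is H(w) = (72/w)^(3).
At w = 18: H = 64. At w = 24: H = 27.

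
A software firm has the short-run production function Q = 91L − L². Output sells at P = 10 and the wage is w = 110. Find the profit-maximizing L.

The marginal product of L is MP_L = 91 − 2L.
A price-taking firm hires until the value of the marginal product equals the wage: P·MP_L = w, so 10·(91 − 2L) = 110.
Then 91 − 2L = 11, giving L = 40.

L* = 40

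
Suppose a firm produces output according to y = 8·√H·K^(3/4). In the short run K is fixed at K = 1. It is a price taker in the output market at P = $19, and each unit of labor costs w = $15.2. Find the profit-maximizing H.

H* = 25

With K = 1, MP_H = (1/2)·8·H^(-1/2)·1^(3/4) = 4·H^(-1/2).
Profit maximization for a price taker requires P·MP_H = w: 19·4·H^(-1/2) = 15.2.
So H^(-1/2) = 0.2, which gives H = 25.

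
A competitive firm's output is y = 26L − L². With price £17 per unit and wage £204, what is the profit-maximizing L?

The marginal product of L is MP_L = 26 − 2L.
A price-taking firm hires until the value of the marginal product equals the wage: P·MP_L = w, so 17·(26 − 2L) = 204.
Then 26 − 2L = 12, giving L = 7.

L* = 7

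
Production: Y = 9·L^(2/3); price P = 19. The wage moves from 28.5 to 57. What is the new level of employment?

From P·MP_L = w with MP_L = 6·L^(-1/3), the labor demand is L(w) = (114/w)^(3).
At w = 28.5: L = 64. At w = 57: L = 8.

L* = 8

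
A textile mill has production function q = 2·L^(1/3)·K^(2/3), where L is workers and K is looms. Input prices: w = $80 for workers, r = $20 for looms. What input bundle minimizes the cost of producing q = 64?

Cost minimization requires the marginal rate of technical substitution to equal the input-price ratio: MP_L/MP_K = w/r.
Here MP_L/MP_K = (1/3)·(K/L)/(2/3) = 0.5·(K/L). Setting this equal to 80/20 = 4 gives K = 8L.
Substituting into q = 64: 2·L^(1/3)·(8L)^(2/3) = 64.
Solving, L = 8 and K = 64.

L* = 8, K* = 64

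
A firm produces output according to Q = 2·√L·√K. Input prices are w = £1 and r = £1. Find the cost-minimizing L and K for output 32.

Cost minimization requires the marginal rate of technical substitution to equal the input-price ratio: MP_L/MP_K = w/r.
Here MP_L/MP_K = (1/2)·(K/L)/(1/2) = (K/L). Setting this equal to 1/1 = 1 gives K = L.
Substituting into Q = 32: 2·L^(1/2)·(L)^(1/2) = 32.
Solving, L = 16 and K = 16.

L* = 16, K* = 16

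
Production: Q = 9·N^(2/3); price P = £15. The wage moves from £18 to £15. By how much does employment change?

From P·MP_N = w with MP_N = 6·N^(-1/3), the labor demand is N(w) = (90/w)^(3).
At w = 18: N = 125. At w = 15: N = 216.
ΔN = 216 − 125 = 91.

ΔN = 91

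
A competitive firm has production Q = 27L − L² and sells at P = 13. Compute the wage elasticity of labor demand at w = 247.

ε = -2.375

From P·MP_L = w with MP_L = 27 − 2L, labor demand is L(w) = (27 − w/13)/2.
dL/dw = −1/(26) = -1/26.
At w = 247, L = 4, so ε = (dL/dw)·(w/L) = (-1/26)·(247/4) = -2.375.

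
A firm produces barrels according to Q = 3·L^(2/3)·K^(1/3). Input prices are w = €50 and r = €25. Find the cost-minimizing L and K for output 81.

Cost minimization requires the marginal rate of technical substitution to equal the input-price ratio: MP_L/MP_K = w/r.
Here MP_L/MP_K = (2/3)·(K/L)/(1/3) = 2·(K/L). Setting this equal to 50/25 = 2 gives K = L.
Substituting into Q = 81: 3·L^(2/3)·(L)^(1/3) = 81.
Solving, L = 27 and K = 27.

L* = 27, K* = 27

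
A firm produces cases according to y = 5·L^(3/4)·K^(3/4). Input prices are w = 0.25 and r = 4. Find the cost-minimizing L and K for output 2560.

Cost minimization requires the marginal rate of technical substitution to equal the input-price ratio: MP_L/MP_K = w/r.
Here MP_L/MP_K = (3/4)·(K/L)/(3/4) = (K/L). Setting this equal to 0.25/4 = 0.0625 gives K = 0.0625L.
Substituting into y = 2560: 5·L^(3/4)·(0.0625L)^(3/4) = 2560.
Solving, L = 256 and K = 16.

L* = 256, K* = 16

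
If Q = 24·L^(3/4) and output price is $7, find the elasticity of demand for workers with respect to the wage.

MP_L = (3/4)·24·L^(-1/4), so P·MP_L = w gives 126·L^(-1/4) = w.
Solving, L(w) = (126/w)^(4). This is a constant-elasticity form: L ∝ w^(−4), so ε = −4.

ε = -4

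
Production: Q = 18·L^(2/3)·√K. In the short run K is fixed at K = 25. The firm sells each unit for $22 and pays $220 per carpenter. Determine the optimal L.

With K = 25, MP_L = (2/3)·18·L^(-1/3)·25^(1/2) = 60·L^(-1/3).
Profit maximization for a price taker requires P·MP_L = w: 22·60·L^(-1/3) = 220.
So L^(-1/3) = 1/6, which gives L = 216.

L* = 216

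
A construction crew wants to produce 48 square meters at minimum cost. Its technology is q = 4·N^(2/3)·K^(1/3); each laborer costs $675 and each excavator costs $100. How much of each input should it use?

N* = 8, K* = 27

Cost minimization requires the marginal rate of technical substitution to equal the input-price ratio: MP_N/MP_K = w/r.
Here MP_N/MP_K = (2/3)·(K/N)/(1/3) = 2·(K/N). Setting this equal to 675/100 = 6.75 gives K = 3.375N.
Substituting into q = 48: 4·N^(2/3)·(3.375N)^(1/3) = 48.
Solving, N = 8 and K = 27.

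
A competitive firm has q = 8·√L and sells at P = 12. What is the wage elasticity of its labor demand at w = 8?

MP_L = (1/2)·8·L^(-1/2), so P·MP_L = w gives 48·L^(-1/2) = w.
Solving, L(w) = (48/w)^(2). This is a constant-elasticity form: L ∝ w^(−2), so ε = −2.

ε = -2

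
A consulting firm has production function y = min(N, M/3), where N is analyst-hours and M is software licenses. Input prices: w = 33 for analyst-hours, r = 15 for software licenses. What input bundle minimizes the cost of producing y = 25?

With a fixed-proportions technology, the cost-minimizing bundle uses no slack in either input: N = M/3 = y.
So N = 25 and M = 3·25 = 75.

N* = 25, M* = 75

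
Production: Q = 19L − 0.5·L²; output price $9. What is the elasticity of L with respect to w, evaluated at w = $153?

ε = -8.5

From P·MP_L = w with MP_L = 19 − L, labor demand is L(w) = 19 − w/9.
dL/dw = −1/(9) = -1/9.
At w = 153, L = 2, so ε = (dL/dw)·(w/L) = (-1/9)·(153/2) = -8.5.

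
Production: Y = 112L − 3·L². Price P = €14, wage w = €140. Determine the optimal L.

The marginal product of L is MP_L = 112 − 6L.
A price-taking firm hires until the value of the marginal product equals the wage: P·MP_L = w, so 14·(112 − 6L) = 140.
Then 112 − 6L = 10, giving L = 17.

L* = 17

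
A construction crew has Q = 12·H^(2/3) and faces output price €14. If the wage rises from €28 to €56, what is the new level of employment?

H* = 8

From P·MP_H = w with MP_H = 8·H^(-1/3), the labor demand is H(w) = (112/w)^(3).
At w = 28: H = 64. At w = 56: H = 8.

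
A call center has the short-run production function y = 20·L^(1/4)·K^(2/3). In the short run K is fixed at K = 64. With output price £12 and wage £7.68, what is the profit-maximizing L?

L* = 625

With K = 64, MP_L = (1/4)·20·L^(-3/4)·64^(2/3) = 80·L^(-3/4).
Profit maximization for a price taker requires P·MP_L = w: 12·80·L^(-3/4) = 7.68.
So L^(-3/4) = 0.008, which gives L = 625.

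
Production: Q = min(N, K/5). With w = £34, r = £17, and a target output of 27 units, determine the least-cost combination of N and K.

N* = 27, K* = 135

With a fixed-proportions technology, the cost-minimizing bundle uses no slack in either input: N = K/5 = Q.
So N = 27 and K = 5·27 = 135.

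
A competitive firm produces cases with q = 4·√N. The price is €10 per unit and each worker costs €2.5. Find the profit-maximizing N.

MP_N = (1/2)·4·N^(-1/2) = 2·N^(-1/2).
Profit maximization for a price taker requires P·MP_N = w: 10·2·N^(-1/2) = 2.5.
So N^(-1/2) = 0.125, which gives N = 64.

N* = 64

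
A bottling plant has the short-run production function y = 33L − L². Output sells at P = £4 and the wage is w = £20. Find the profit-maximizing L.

The marginal product of L is MP_L = 33 − 2L.
A price-taking firm hires until the value of the marginal product equals the wage: P·MP_L = w, so 4·(33 − 2L) = 20.
Then 33 − 2L = 5, giving L = 14.

L* = 14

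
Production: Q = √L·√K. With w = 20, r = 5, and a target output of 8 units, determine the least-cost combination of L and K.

Cost minimization requires the marginal rate of technical substitution to equal the input-price ratio: MP_L/MP_K = w/r.
Here MP_L/MP_K = (1/2)·(K/L)/(1/2) = (K/L). Setting this equal to 20/5 = 4 gives K = 4L.
Substituting into Q = 8: L^(1/2)·(4L)^(1/2) = 8.
Solving, L = 4 and K = 16.

L* = 4, K* = 16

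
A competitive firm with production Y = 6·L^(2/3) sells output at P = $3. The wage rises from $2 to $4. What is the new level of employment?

L* = 27

From P·MP_L = w with MP_L = 4·L^(-1/3), the labor demand is L(w) = (12/w)^(3).
At w = 2: L = 216. At w = 4: L = 27.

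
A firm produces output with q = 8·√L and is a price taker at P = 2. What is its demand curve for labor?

MP_L = (1/2)·8·L^(-1/2) = 4·L^(-1/2).
Setting P·MP_L = w: 8·L^(-1/2) = w.
Solving for L: L^(-1/2) = w/8, so L = (8/w)^(2).

L(w) = 64/w²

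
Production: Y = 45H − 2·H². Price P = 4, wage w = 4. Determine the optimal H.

H* = 11

The marginal product of H is MP_H = 45 − 4H.
A price-taking firm hires until the value of the marginal product equals the wage: P·MP_H = w, so 4·(45 − 4H) = 4.
Then 45 − 4H = 1, giving H = 11.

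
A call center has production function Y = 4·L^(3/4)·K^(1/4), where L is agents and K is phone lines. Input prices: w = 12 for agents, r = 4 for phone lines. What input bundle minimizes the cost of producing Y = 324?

L* = 81, K* = 81

Cost minimization requires the marginal rate of technical substitution to equal the input-price ratio: MP_L/MP_K = w/r.
Here MP_L/MP_K = (3/4)·(K/L)/(1/4) = 3·(K/L). Setting this equal to 12/4 = 3 gives K = L.
Substituting into Y = 324: 4·L^(3/4)·(L)^(1/4) = 324.
Solving, L = 81 and K = 81.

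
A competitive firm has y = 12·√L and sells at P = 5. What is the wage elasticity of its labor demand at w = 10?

MP_L = (1/2)·12·L^(-1/2), so P·MP_L = w gives 30·L^(-1/2) = w.
Solving, L(w) = (30/w)^(2). This is a constant-elasticity form: L ∝ w^(−2), so ε = −2.

ε = -2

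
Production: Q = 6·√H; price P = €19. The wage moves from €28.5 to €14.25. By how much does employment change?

ΔH = 12

From P·MP_H = w with MP_H = 3·H^(-1/2), the labor demand is H(w) = (57/w)^(2).
At w = 28.5: H = 4. At w = 14.25: H = 16.
ΔH = 16 − 4 = 12.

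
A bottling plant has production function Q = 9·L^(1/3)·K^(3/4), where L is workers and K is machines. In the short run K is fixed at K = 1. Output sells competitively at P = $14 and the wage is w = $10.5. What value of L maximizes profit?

L* = 8

With K = 1, MP_L = (1/3)·9·L^(-2/3)·1^(3/4) = 3·L^(-2/3).
Profit maximization for a price taker requires P·MP_L = w: 14·3·L^(-2/3) = 10.5.
So L^(-2/3) = 0.25, which gives L = 8.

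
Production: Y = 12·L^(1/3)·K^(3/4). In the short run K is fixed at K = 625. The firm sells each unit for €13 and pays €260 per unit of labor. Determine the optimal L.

With K = 625, MP_L = (1/3)·12·L^(-2/3)·625^(3/4) = 500·L^(-2/3).
Profit maximization for a price taker requires P·MP_L = w: 13·500·L^(-2/3) = 260.
So L^(-2/3) = 0.04, which gives L = 125.

L* = 125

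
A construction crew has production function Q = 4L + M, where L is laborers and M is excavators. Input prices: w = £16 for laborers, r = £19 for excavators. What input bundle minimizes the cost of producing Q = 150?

The inputs are perfect substitutes, so the firm uses whichever has the lower cost per unit of output.
Cost per unit of output via L is 4; via M it is 19. L is cheaper.
Producing Q = 150 with L alone: L = 37.5, M = 0.

L* = 37.5, M* = 0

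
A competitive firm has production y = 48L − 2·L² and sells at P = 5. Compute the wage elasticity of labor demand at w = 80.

ε = -0.5

From P·MP_L = w with MP_L = 48 − 4L, labor demand is L(w) = (48 − w/5)/4.
dL/dw = −1/(20) = -0.05.
At w = 80, L = 8, so ε = (dL/dw)·(w/L) = (-0.05)·(80/8) = -0.5.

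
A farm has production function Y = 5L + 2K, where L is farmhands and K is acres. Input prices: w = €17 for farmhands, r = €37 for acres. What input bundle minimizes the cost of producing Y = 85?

L* = 17, K* = 0

The inputs are perfect substitutes, so the firm uses whichever has the lower cost per unit of output.
Cost per unit of output via L is w/5 = 3.4; via K it is r/2 = 18.5. L is cheaper.
Producing Y = 85 with L alone: L = 17, K = 0.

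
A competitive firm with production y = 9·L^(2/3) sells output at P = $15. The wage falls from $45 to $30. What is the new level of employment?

L* = 27

From P·MP_L = w with MP_L = 6·L^(-1/3), the labor demand is L(w) = (90/w)^(3).
At w = 45: L = 8. At w = 30: L = 27.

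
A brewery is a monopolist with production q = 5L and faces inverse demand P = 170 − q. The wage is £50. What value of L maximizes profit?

Marginal revenue from the inverse demand is MR = 170 − 2q.
The marginal product is MP_L = 5.
A monopolist hires until marginal revenue product equals the wage: MR·MP_L = w.
(170 − 10L)·5 = 50, so L = 16.

L* = 16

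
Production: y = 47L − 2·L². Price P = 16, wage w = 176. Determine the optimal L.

L* = 9

The marginal product of L is MP_L = 47 − 4L.
A price-taking firm hires until the value of the marginal product equals the wage: P·MP_L = w, so 16·(47 − 4L) = 176.
Then 47 − 4L = 11, giving L = 9.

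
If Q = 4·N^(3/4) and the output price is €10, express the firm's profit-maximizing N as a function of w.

N(w) = 810000/w^(4)

MP_N = (3/4)·4·N^(-1/4) = 3·N^(-1/4).
Setting P·MP_N = w: 30·N^(-1/4) = w.
Solving for N: N^(-1/4) = w/30, so N = (30/w)^(4).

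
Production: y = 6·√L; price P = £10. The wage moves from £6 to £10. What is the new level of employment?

From P·MP_L = w with MP_L = 3·L^(-1/2), the labor demand is L(w) = (30/w)^(2).
At w = 6: L = 25. At w = 10: L = 9.

L* = 9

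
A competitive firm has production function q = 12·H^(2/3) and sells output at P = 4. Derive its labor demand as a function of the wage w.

MP_H = (2/3)·12·H^(-1/3) = 8·H^(-1/3).
Setting P·MP_H = w: 32·H^(-1/3) = w.
Solving for H: H^(-1/3) = w/32, so H = (32/w)^(3).

H(w) = 32768/w³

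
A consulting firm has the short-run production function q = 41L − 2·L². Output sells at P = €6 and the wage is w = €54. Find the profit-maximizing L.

The marginal product of L is MP_L = 41 − 4L.
A price-taking firm hires until the value of the marginal product equals the wage: P·MP_L = w, so 6·(41 − 4L) = 54.
Then 41 − 4L = 9, giving L = 8.

L* = 8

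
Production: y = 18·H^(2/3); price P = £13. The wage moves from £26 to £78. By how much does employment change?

ΔH = -208

From P·MP_H = w with MP_H = 12·H^(-1/3), the labor demand is H(w) = (156/w)^(3).
At w = 26: H = 216. At w = 78: H = 8.
ΔH = 8 − 216 = -208.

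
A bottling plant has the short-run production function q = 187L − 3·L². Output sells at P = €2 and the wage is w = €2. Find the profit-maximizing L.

L* = 31

The marginal product of L is MP_L = 187 − 6L.
A price-taking firm hires until the value of the marginal product equals the wage: P·MP_L = w, so 2·(187 − 6L) = 2.
Then 187 − 6L = 1, giving L = 31.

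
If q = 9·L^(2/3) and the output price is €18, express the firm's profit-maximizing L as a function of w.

MP_L = (2/3)·9·L^(-1/3) = 6·L^(-1/3).
Setting P·MP_L = w: 108·L^(-1/3) = w.
Solving for L: L^(-1/3) = w/108, so L = (108/w)^(3).

L(w) = 1259712/w³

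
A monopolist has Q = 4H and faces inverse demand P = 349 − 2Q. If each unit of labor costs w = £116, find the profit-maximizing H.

Marginal revenue from the inverse demand is MR = 349 − 4Q.
The marginal product is MP_H = 4.
A monopolist hires until marginal revenue product equals the wage: MR·MP_H = w.
(349 − 16H)·4 = 116, so H = 20.

H* = 20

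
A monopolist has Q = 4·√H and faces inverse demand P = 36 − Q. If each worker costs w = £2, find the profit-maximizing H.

Marginal revenue from the inverse demand is MR = 36 − 2Q.
The marginal product is MP_H = 2·H^(-1/2).
A monopolist hires until marginal revenue product equals the wage: MR·MP_H = w.
At H, Q = 4·√H. Substituting and solving: (36 − 8·√H)·2·H^(-1/2) = 2 gives H = 16.

H* = 16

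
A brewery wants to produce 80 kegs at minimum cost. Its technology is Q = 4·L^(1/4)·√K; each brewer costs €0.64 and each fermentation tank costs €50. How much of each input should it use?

L* = 625, K* = 16

Cost minimization requires the marginal rate of technical substitution to equal the input-price ratio: MP_L/MP_K = w/r.
Here MP_L/MP_K = (1/4)·(K/L)/(1/2) = 0.5·(K/L). Setting this equal to 0.64/50 = 0.0128 gives K = 0.0256L.
Substituting into Q = 80: 4·L^(1/4)·(0.0256L)^(1/2) = 80.
Solving, L = 625 and K = 16.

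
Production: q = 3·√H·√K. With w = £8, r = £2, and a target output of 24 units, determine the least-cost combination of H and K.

Cost minimization requires the marginal rate of technical substitution to equal the input-price ratio: MP_H/MP_K = w/r.
Here MP_H/MP_K = (1/2)·(K/H)/(1/2) = (K/H). Setting this equal to 8/2 = 4 gives K = 4H.
Substituting into q = 24: 3·H^(1/2)·(4H)^(1/2) = 24.
Solving, H = 4 and K = 16.

H* = 4, K* = 16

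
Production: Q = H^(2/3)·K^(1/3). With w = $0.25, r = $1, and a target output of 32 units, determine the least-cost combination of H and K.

H* = 64, K* = 8

Cost minimization requires the marginal rate of technical substitution to equal the input-price ratio: MP_H/MP_K = w/r.
Here MP_H/MP_K = (2/3)·(K/H)/(1/3) = 2·(K/H). Setting this equal to 0.25/1 = 0.25 gives K = 0.125H.
Substituting into Q = 32: H^(2/3)·(0.125H)^(1/3) = 32.
Solving, H = 64 and K = 8.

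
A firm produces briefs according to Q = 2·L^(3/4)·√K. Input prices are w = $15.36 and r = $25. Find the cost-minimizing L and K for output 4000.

Cost minimization requires the marginal rate of technical substitution to equal the input-price ratio: MP_L/MP_K = w/r.
Here MP_L/MP_K = (3/4)·(K/L)/(1/2) = 1.5·(K/L). Setting this equal to 15.36/25 = 0.6144 gives K = 0.4096L.
Substituting into Q = 4000: 2·L^(3/4)·(0.4096L)^(1/2) = 4000.
Solving, L = 625 and K = 256.

L* = 625, K* = 256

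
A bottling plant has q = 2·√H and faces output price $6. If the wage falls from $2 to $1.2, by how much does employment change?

ΔH = 16

From P·MP_H = w with MP_H = H^(-1/2), the labor demand is H(w) = (6/w)^(2).
At w = 2: H = 9. At w = 1.2: H = 25.
ΔH = 25 − 9 = 16.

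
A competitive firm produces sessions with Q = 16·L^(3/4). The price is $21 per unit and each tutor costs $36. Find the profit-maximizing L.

L* = 2401

MP_L = (3/4)·16·L^(-1/4) = 12·L^(-1/4).
Profit maximization for a price taker requires P·MP_L = w: 21·12·L^(-1/4) = 36.
So L^(-1/4) = 1/7, which gives L = 2401.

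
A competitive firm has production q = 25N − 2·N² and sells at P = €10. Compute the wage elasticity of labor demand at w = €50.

From P·MP_N = w with MP_N = 25 − 4N, labor demand is N(w) = (25 − w/10)/4.
dN/dw = −1/(40) = -0.025.
At w = 50, N = 5, so ε = (dN/dw)·(w/N) = (-0.025)·(50/5) = -0.25.

ε = -0.25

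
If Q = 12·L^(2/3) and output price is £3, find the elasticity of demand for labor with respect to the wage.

MP_L = (2/3)·12·L^(-1/3), so P·MP_L = w gives 24·L^(-1/3) = w.
Solving, L(w) = (24/w)^(3). This is a constant-elasticity form: L ∝ w^(−3), so ε = −3.

ε = -3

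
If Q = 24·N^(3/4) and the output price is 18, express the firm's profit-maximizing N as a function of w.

MP_N = (3/4)·24·N^(-1/4) = 18·N^(-1/4).
Setting P·MP_N = w: 324·N^(-1/4) = w.
Solving for N: N^(-1/4) = w/324, so N = (324/w)^(4).

N(w) = (324/w)^(4)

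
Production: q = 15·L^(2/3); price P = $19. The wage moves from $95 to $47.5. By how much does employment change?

From P·MP_L = w with MP_L = 10·L^(-1/3), the labor demand is L(w) = (190/w)^(3).
At w = 95: L = 8. At w = 47.5: L = 64.
ΔL = 64 − 8 = 56.

ΔL = 56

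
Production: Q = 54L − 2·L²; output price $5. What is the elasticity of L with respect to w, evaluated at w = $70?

ε = -0.35

From P·MP_L = w with MP_L = 54 − 4L, labor demand is L(w) = (54 − w/5)/4.
dL/dw = −1/(20) = -0.05.
At w = 70, L = 10, so ε = (dL/dw)·(w/L) = (-0.05)·(70/10) = -0.35.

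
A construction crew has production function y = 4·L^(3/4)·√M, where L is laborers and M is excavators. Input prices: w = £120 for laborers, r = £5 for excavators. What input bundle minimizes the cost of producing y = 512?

L* = 16, M* = 256

Cost minimization requires the marginal rate of technical substitution to equal the input-price ratio: MP_L/MP_M = w/r.
Here MP_L/MP_M = (3/4)·(M/L)/(1/2) = 1.5·(M/L). Setting this equal to 120/5 = 24 gives M = 16L.
Substituting into y = 512: 4·L^(3/4)·(16L)^(1/2) = 512.
Solving, L = 16 and M = 256.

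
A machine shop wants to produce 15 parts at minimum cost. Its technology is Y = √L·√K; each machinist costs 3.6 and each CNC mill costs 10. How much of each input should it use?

L* = 25, K* = 9

Cost minimization requires the marginal rate of technical substitution to equal the input-price ratio: MP_L/MP_K = w/r.
Here MP_L/MP_K = (1/2)·(K/L)/(1/2) = (K/L). Setting this equal to 3.6/10 = 0.36 gives K = 0.36L.
Substituting into Y = 15: L^(1/2)·(0.36L)^(1/2) = 15.
Solving, L = 25 and K = 9.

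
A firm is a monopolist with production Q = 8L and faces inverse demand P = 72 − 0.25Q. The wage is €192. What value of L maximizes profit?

Marginal revenue from the inverse demand is MR = 72 − 0.5Q.
The marginal product is MP_L = 8.
A monopolist hires until marginal revenue product equals the wage: MR·MP_L = w.
(72 − 4L)·8 = 192, so L = 12.

L* = 12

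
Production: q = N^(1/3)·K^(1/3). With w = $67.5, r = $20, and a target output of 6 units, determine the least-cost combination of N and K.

N* = 8, K* = 27

Cost minimization requires the marginal rate of technical substitution to equal the input-price ratio: MP_N/MP_K = w/r.
Here MP_N/MP_K = (1/3)·(K/N)/(1/3) = (K/N). Setting this equal to 67.5/20 = 3.375 gives K = 3.375N.
Substituting into q = 6: N^(1/3)·(3.375N)^(1/3) = 6.
Solving, N = 8 and K = 27.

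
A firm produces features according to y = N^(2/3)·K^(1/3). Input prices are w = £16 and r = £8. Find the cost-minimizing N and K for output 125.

N* = 125, K* = 125

Cost minimization requires the marginal rate of technical substitution to equal the input-price ratio: MP_N/MP_K = w/r.
Here MP_N/MP_K = (2/3)·(K/N)/(1/3) = 2·(K/N). Setting this equal to 16/8 = 2 gives K = N.
Substituting into y = 125: N^(2/3)·(N)^(1/3) = 125.
Solving, N = 125 and K = 125.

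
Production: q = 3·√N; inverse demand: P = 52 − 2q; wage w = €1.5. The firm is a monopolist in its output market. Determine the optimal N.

Marginal revenue from the inverse demand is MR = 52 − 4q.
The marginal product is MP_N = 1.5·N^(-1/2).
A monopolist hires until marginal revenue product equals the wage: MR·MP_N = w.
At N, q = 3·√N. Substituting and solving: (52 − 12·√N)·1.5·N^(-1/2) = 1.5 gives N = 16.

N* = 16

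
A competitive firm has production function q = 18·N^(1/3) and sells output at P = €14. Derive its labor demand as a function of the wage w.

N(w) = (84/w)^(3/2)

MP_N = (1/3)·18·N^(-2/3) = 6·N^(-2/3).
Setting P·MP_N = w: 84·N^(-2/3) = w.
Solving for N: N^(-2/3) = w/84, so N = (84/w)^(3/2).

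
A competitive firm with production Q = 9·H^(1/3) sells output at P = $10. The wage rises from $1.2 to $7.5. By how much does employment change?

From P·MP_H = w with MP_H = 3·H^(-2/3), the labor demand is H(w) = (30/w)^(3/2).
At w = 1.2: H = 125. At w = 7.5: H = 8.
ΔH = 8 − 125 = -117.

ΔH = -117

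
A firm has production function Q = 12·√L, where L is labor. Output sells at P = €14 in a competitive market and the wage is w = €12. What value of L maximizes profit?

L* = 49

MP_L = (1/2)·12·L^(-1/2) = 6·L^(-1/2).
Profit maximization for a price taker requires P·MP_L = w: 14·6·L^(-1/2) = 12.
So L^(-1/2) = 1/7, which gives L = 49.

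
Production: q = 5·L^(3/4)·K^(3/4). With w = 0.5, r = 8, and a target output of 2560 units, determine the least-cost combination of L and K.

Cost minimization requires the marginal rate of technical substitution to equal the input-price ratio: MP_L/MP_K = w/r.
Here MP_L/MP_K = (3/4)·(K/L)/(3/4) = (K/L). Setting this equal to 0.5/8 = 0.0625 gives K = 0.0625L.
Substituting into q = 2560: 5·L^(3/4)·(0.0625L)^(3/4) = 2560.
Solving, L = 256 and K = 16.

L* = 256, K* = 16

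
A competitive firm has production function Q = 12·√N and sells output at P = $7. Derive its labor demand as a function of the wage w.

N(w) = 1764/w²

MP_N = (1/2)·12·N^(-1/2) = 6·N^(-1/2).
Setting P·MP_N = w: 42·N^(-1/2) = w.
Solving for N: N^(-1/2) = w/42, so N = (42/w)^(2).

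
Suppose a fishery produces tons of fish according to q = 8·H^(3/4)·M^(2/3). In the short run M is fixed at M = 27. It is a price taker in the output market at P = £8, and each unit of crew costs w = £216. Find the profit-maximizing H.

H* = 16

With M = 27, MP_H = (3/4)·8·H^(-1/4)·27^(2/3) = 54·H^(-1/4).
Profit maximization for a price taker requires P·MP_H = w: 8·54·H^(-1/4) = 216.
So H^(-1/4) = 0.5, which gives H = 16.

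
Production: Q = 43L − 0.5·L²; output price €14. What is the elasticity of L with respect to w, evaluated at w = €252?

From P·MP_L = w with MP_L = 43 − L, labor demand is L(w) = 43 − w/14.
dL/dw = −1/(14) = -1/14.
At w = 252, L = 25, so ε = (dL/dw)·(w/L) = (-1/14)·(252/25) = -0.72.

ε = -0.72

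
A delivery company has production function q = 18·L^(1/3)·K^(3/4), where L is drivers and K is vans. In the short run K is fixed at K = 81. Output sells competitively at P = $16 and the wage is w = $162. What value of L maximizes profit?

L* = 64

With K = 81, MP_L = (1/3)·18·L^(-2/3)·81^(3/4) = 162·L^(-2/3).
Profit maximization for a price taker requires P·MP_L = w: 16·162·L^(-2/3) = 162.
So L^(-2/3) = 0.0625, which gives L = 64.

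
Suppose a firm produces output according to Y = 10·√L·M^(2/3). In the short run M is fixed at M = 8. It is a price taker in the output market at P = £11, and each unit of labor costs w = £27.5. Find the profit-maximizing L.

L* = 64

With M = 8, MP_L = (1/2)·10·L^(-1/2)·8^(2/3) = 20·L^(-1/2).
Profit maximization for a price taker requires P·MP_L = w: 11·20·L^(-1/2) = 27.5.
So L^(-1/2) = 0.125, which gives L = 64.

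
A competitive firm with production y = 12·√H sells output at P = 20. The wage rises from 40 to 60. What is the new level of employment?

H* = 4

From P·MP_H = w with MP_H = 6·H^(-1/2), the labor demand is H(w) = (120/w)^(2).
At w = 40: H = 9. At w = 60: H = 4.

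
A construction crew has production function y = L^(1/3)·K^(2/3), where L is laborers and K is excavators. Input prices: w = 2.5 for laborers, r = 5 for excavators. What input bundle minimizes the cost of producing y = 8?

L* = 8, K* = 8

Cost minimization requires the marginal rate of technical substitution to equal the input-price ratio: MP_L/MP_K = w/r.
Here MP_L/MP_K = (1/3)·(K/L)/(2/3) = 0.5·(K/L). Setting this equal to 2.5/5 = 0.5 gives K = L.
Substituting into y = 8: L^(1/3)·(L)^(2/3) = 8.
Solving, L = 8 and K = 8.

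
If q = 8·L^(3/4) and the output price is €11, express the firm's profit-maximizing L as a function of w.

L(w) = (66/w)^(4)

MP_L = (3/4)·8·L^(-1/4) = 6·L^(-1/4).
Setting P·MP_L = w: 66·L^(-1/4) = w.
Solving for L: L^(-1/4) = w/66, so L = (66/w)^(4).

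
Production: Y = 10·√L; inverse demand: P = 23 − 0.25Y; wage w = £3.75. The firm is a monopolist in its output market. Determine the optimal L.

L* = 16

Marginal revenue from the inverse demand is MR = 23 − 0.5Y.
The marginal product is MP_L = 5·L^(-1/2).
A monopolist hires until marginal revenue product equals the wage: MR·MP_L = w.
At L, Y = 10·√L. Substituting and solving: (23 − 5·√L)·5·L^(-1/2) = 3.75 gives L = 16.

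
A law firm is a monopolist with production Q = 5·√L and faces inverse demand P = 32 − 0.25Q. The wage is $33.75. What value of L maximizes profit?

L* = 4

Marginal revenue from the inverse demand is MR = 32 − 0.5Q.
The marginal product is MP_L = 2.5·L^(-1/2).
A monopolist hires until marginal revenue product equals the wage: MR·MP_L = w.
At L, Q = 5·√L. Substituting and solving: (32 − 2.5·√L)·2.5·L^(-1/2) = 33.75 gives L = 4.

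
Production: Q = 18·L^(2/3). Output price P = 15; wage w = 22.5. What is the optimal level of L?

L* = 512

MP_L = (2/3)·18·L^(-1/3) = 12·L^(-1/3).
Profit maximization for a price taker requires P·MP_L = w: 15·12·L^(-1/3) = 22.5.
So L^(-1/3) = 0.125, which gives L = 512.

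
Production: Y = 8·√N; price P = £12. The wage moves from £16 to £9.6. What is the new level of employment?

From P·MP_N = w with MP_N = 4·N^(-1/2), the labor demand is N(w) = (48/w)^(2).
At w = 16: N = 9. At w = 9.6: N = 25.

N* = 25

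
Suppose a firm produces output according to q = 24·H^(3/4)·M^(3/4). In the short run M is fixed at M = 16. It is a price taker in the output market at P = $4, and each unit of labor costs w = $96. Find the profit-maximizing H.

H* = 1296

With M = 16, MP_H = (3/4)·24·H^(-1/4)·16^(3/4) = 144·H^(-1/4).
Profit maximization for a price taker requires P·MP_H = w: 4·144·H^(-1/4) = 96.
So H^(-1/4) = 1/6, which gives H = 1296.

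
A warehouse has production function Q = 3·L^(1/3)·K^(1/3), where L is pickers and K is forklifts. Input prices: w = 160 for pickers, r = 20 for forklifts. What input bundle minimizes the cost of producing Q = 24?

Cost minimization requires the marginal rate of technical substitution to equal the input-price ratio: MP_L/MP_K = w/r.
Here MP_L/MP_K = (1/3)·(K/L)/(1/3) = (K/L). Setting this equal to 160/20 = 8 gives K = 8L.
Substituting into Q = 24: 3·L^(1/3)·(8L)^(1/3) = 24.
Solving, L = 8 and K = 64.

L* = 8, K* = 64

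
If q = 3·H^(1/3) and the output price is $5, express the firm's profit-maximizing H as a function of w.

MP_H = (1/3)·3·H^(-2/3) = H^(-2/3).
Setting P·MP_H = w: 5·H^(-2/3) = w.
Solving for H: H^(-2/3) = w/5, so H = (5/w)^(3/2).

H(w) = (5/w)^(3/2)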